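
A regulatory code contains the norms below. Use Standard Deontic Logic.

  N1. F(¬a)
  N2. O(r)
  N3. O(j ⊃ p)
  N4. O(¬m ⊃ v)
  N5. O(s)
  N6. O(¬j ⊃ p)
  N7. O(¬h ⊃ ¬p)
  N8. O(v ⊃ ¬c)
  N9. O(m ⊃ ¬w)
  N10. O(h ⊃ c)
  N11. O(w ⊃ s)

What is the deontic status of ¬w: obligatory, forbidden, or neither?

Premises 3 and 6 are O(j ⊃ p) and O(¬j ⊃ p); every ideal world satisfies j or ¬j, so in either case p holds — hence O(p).
Premise 7 is O(¬h ⊃ ¬p); contrapositively O(p ⊃ h). Since O(p) holds, K gives O(h).
Premise 10 is O(h ⊃ c); since O(h), deontic closure gives O(c).
Premise 8 is O(v ⊃ ¬c); contrapositively O(c ⊃ ¬v). Since O(c) holds, K gives O(¬v).
The contrapositive of premise 4 (O(¬m ⊃ v)) is O(¬v ⊃ m), and O(¬v) is already established, so O(m).
From O(m) and premise 9, O(m ⊃ ¬w), we obtain O(¬w).
Premises 1, 2, 5, 11 do not contribute to this derivation.
Hence ¬w is obligatory.

Obligatory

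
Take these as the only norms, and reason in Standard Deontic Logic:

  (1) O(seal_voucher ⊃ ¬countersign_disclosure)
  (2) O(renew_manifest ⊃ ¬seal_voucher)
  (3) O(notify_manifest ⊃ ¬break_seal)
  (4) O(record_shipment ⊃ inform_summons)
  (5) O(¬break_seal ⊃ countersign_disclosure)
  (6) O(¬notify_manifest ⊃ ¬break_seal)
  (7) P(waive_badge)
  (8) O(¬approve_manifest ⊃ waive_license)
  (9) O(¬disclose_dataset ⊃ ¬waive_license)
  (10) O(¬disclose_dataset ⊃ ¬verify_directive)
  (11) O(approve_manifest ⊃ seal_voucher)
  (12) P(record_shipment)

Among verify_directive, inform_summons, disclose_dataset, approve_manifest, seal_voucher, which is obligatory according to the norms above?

disclose_dataset

Premises 6 and 3 are O(¬notify_manifest ⊃ ¬break_seal) and O(notify_manifest ⊃ ¬break_seal); every ideal world satisfies ¬notify_manifest or notify_manifest, so in either case ¬break_seal holds — hence O(¬break_seal).
With premise 5, O(¬break_seal ⊃ countersign_disclosure), the K-axiom yields O(countersign_disclosure).
Premise 1, O(seal_voucher ⊃ ¬countersign_disclosure), contraposes to O(countersign_disclosure ⊃ ¬seal_voucher); with O(countersign_disclosure) we get O(¬seal_voucher).
The contrapositive of premise 11 (O(approve_manifest ⊃ seal_voucher)) is O(¬seal_voucher ⊃ ¬approve_manifest), and O(¬seal_voucher) is already established, so O(¬approve_manifest).
Applying K to premise 8 (O(¬approve_manifest ⊃ waive_license)) and O(¬approve_manifest) yields O(waive_license).
Premise 9 is O(¬disclose_dataset ⊃ ¬waive_license); contrapositively O(waive_license ⊃ disclose_dataset). Since O(waive_license) holds, K gives O(disclose_dataset).
So O(disclose_dataset) holds — disclose_dataset is obligatory. None of the other listed options is made obligatory by any chain of premises.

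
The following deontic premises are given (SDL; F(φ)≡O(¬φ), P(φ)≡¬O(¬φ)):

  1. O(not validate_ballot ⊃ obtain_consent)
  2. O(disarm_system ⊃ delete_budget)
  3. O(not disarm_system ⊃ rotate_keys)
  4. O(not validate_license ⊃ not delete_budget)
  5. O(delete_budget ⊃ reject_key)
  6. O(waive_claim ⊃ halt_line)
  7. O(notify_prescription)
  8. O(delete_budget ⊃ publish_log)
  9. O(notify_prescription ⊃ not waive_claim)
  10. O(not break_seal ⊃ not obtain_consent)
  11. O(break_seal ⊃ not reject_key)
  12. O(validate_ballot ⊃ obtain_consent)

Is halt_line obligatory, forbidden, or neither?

Premise 6 is O(waive_claim ⊃ halt_line), but O(waive_claim) is not derivable from the premises, so it does not yield O(halt_line).
No premise or chain of K-axiom applications forces O(halt_line), and none forces O(not halt_line). So halt_line is neither obligatory nor forbidden under these norms.

Neither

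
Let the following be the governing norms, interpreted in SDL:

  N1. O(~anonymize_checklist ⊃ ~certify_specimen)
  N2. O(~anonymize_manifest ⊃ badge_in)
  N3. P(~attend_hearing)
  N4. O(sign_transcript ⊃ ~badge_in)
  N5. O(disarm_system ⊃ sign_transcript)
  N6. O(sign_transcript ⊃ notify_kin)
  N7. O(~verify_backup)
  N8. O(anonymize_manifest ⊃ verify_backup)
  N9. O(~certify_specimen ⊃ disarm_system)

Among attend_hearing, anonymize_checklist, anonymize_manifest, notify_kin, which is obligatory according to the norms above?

From premise 7 we have O(~verify_backup).
Premise 8 is O(anonymize_manifest ⊃ verify_backup); contrapositively O(~verify_backup ⊃ ~anonymize_manifest). Since O(~verify_backup) holds, K gives O(~anonymize_manifest).
With premise 2, O(~anonymize_manifest ⊃ badge_in), the K-axiom yields O(badge_in).
The contrapositive of premise 4 (O(sign_transcript ⊃ ~badge_in)) is O(badge_in ⊃ ~sign_transcript), and O(badge_in) is already established, so O(~sign_transcript).
Premise 5, O(disarm_system ⊃ sign_transcript), contraposes to O(~sign_transcript ⊃ ~disarm_system); with O(~sign_transcript) we get O(~disarm_system).
The contrapositive of premise 9 (O(~certify_specimen ⊃ disarm_system)) is O(~disarm_system ⊃ certify_specimen), and O(~disarm_system) is already established, so O(certify_specimen).
Premise 1, O(~anonymize_checklist ⊃ ~certify_specimen), contraposes to O(certify_specimen ⊃ anonymize_checklist); with O(certify_specimen) we get O(anonymize_checklist).
So O(anonymize_checklist) holds — anonymize_checklist is obligatory. None of the other listed options is made obligatory by any chain of premises.

anonymize_checklist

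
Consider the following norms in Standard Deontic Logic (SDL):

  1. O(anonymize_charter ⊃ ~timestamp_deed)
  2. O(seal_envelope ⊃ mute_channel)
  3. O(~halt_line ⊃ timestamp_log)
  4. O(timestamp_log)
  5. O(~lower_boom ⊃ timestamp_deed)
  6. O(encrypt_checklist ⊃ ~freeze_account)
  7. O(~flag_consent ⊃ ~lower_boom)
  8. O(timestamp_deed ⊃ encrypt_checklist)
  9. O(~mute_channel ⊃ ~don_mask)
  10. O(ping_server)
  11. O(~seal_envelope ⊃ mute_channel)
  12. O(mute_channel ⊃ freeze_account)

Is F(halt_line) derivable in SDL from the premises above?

Premise 3 is O(~halt_line ⊃ timestamp_log); even if O(timestamp_log) held, inferring O(~halt_line) would be affirming the consequent — invalid.
No other premise forces O(~halt_line). An ideal world satisfying every premise can still have halt_line true, so F(halt_line) is not derivable.

No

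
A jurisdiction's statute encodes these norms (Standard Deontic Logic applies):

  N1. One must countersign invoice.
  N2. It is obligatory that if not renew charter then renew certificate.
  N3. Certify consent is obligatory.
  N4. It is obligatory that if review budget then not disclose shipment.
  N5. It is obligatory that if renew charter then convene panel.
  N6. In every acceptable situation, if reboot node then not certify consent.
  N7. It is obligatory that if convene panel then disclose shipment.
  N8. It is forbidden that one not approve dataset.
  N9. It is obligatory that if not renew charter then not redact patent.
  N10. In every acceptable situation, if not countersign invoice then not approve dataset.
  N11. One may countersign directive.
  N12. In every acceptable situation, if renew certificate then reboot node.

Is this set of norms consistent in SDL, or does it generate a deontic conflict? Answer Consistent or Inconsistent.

Consistent

Premise 10 is O(¬countersign_invoice → ¬approve_dataset), but O(¬countersign_invoice) is not derivable from the premises, so it does not yield O(¬approve_dataset).
So O(¬approve_dataset) is not derivable, and the apparent clash with O(approve_dataset) does not arise.
A world satisfying every obligation exists (e.g. approve_dataset=true, certify_consent=true, convene_panel=true, countersign_directive=false, countersign_invoice=true, disclose_shipment=true, reboot_node=false, redact_patent=false, renew_certificate=false, renew_charter=true, review_budget=false); no atom is both obligatory and forbidden, so the set is consistent.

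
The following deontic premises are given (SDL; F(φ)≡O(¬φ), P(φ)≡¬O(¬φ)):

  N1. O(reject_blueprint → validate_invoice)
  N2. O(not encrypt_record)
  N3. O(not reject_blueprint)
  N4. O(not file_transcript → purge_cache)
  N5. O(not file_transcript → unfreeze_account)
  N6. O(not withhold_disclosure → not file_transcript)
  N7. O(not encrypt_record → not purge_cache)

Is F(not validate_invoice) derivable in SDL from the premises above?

Premise 1 is O(reject_blueprint → validate_invoice), but O(reject_blueprint) is not derivable from the premises, so it does not yield O(validate_invoice).
No other premise forces O(validate_invoice). An ideal world satisfying every premise can still have not validate_invoice true, so F(not validate_invoice) is not derivable.

No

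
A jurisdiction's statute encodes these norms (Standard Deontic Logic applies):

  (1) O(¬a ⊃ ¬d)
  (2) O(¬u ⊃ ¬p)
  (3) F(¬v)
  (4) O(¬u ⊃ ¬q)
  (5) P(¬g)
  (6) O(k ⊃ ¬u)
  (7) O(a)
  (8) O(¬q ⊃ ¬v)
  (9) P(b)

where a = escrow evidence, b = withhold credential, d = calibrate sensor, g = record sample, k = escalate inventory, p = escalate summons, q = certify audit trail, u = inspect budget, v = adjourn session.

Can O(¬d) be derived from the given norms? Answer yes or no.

No

Premise 1 is O(¬a ⊃ ¬d), but O(¬a) is not derivable from the premises, so it does not yield O(¬d).
No other premise forces O(¬d). An ideal world satisfying every premise can still have ¬d false, so O(¬d) is not derivable.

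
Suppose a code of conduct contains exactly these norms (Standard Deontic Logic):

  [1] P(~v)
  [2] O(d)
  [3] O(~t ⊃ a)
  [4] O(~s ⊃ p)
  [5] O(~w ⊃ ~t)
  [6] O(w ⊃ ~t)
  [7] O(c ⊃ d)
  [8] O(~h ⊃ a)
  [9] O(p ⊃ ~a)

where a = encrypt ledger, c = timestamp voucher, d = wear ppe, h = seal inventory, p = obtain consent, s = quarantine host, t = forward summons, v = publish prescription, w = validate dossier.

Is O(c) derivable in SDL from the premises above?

No

Premise 7 is O(c ⊃ d); even if O(d) held, inferring O(c) would be affirming the consequent — invalid.
No other premise forces O(c). An ideal world satisfying every premise can still have c false, so O(c) is not derivable.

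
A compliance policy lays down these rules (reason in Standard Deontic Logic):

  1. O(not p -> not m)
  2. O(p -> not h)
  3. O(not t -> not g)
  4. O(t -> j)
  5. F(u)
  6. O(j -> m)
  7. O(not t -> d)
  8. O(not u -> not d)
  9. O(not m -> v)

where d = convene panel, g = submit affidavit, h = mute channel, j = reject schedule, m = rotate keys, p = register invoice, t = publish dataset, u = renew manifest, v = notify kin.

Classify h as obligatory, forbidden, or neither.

Premise 5 is F(u), i.e. O(not u).
From O(not u) and premise 8, O(not u -> not d), we obtain O(not d).
Premise 7, O(not t -> d), contraposes to O(not d -> t); with O(not d) we get O(t).
With premise 4, O(t -> j), the K-axiom yields O(j).
Applying K to premise 6 (O(j -> m)) and O(j) yields O(m).
Premise 1, O(not p -> not m), contraposes to O(m -> p); with O(m) we get O(p).
Applying K to premise 2 (O(p -> not h)) and O(p) yields O(not h).
Premises 3, 9 do not contribute to this derivation.
Thus O(not h), which is F(h): h is forbidden.

Forbidden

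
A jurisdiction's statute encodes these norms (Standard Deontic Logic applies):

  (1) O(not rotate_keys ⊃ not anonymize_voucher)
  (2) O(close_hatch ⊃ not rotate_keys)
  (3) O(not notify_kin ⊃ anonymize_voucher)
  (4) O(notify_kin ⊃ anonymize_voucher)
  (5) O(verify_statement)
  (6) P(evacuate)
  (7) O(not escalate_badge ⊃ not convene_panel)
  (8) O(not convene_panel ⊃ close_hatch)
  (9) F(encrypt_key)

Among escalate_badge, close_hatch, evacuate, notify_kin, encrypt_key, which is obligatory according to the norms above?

escalate_badge

Premises 4 and 3 cover both cases: O(notify_kin ⊃ anonymize_voucher) and O(not notify_kin ⊃ anonymize_voucher). Since notify_kin ∨ not notify_kin is a tautology, O(anonymize_voucher) follows.
The contrapositive of premise 1 (O(not rotate_keys ⊃ not anonymize_voucher)) is O(anonymize_voucher ⊃ rotate_keys), and O(anonymize_voucher) is already established, so O(rotate_keys).
Premise 2, O(close_hatch ⊃ not rotate_keys), contraposes to O(rotate_keys ⊃ not close_hatch); with O(rotate_keys) we get O(not close_hatch).
Premise 8, O(not convene_panel ⊃ close_hatch), contraposes to O(not close_hatch ⊃ convene_panel); with O(not close_hatch) we get O(convene_panel).
Premise 7, O(not escalate_badge ⊃ not convene_panel), contraposes to O(convene_panel ⊃ escalate_badge); with O(convene_panel) we get O(escalate_badge).
So O(escalate_badge) holds — escalate_badge is obligatory. None of the other listed options is made obligatory by any chain of premises.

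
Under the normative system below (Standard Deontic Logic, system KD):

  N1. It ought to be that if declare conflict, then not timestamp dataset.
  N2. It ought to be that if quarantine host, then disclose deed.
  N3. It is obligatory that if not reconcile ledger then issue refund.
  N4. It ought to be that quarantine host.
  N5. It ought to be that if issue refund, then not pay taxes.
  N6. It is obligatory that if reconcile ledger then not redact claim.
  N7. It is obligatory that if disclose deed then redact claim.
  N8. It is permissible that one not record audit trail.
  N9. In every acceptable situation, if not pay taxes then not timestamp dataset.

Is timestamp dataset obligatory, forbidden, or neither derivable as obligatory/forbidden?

Premise 4 states O(quarantine_host) outright.
Applying K to premise 2 (O(quarantine_host → disclose_deed)) and O(quarantine_host) yields O(disclose_deed).
With premise 7, O(disclose_deed → redact_claim), the K-axiom yields O(redact_claim).
Premise 6, O(reconcile_ledger → ¬redact_claim), contraposes to O(redact_claim → ¬reconcile_ledger); with O(redact_claim) we get O(¬reconcile_ledger).
Premise 3 is O(¬reconcile_ledger → issue_refund); since O(¬reconcile_ledger), deontic closure gives O(issue_refund).
With premise 5, O(issue_refund → ¬pay_taxes), the K-axiom yields O(¬pay_taxes).
From O(¬pay_taxes) and premise 9, O(¬pay_taxes → ¬timestamp_dataset), we obtain O(¬timestamp_dataset).
Premises 1, 8 do not contribute to this derivation.
Thus O(¬timestamp_dataset), which is F(timestamp_dataset): timestamp_dataset is forbidden.

Forbidden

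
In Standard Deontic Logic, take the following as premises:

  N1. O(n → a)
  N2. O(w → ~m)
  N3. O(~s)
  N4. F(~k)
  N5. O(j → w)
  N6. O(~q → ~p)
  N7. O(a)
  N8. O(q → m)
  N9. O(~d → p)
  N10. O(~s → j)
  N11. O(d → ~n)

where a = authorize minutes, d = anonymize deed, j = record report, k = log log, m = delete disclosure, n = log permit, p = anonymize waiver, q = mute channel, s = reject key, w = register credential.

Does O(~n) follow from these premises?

Yes

From premise 3 we have O(~s).
With premise 10, O(~s → j), the K-axiom yields O(j).
From O(j) and premise 5, O(j → w), we obtain O(w).
Premise 2 is O(w → ~m); since O(w), deontic closure gives O(~m).
The contrapositive of premise 8 (O(q → m)) is O(~m → ~q), and O(~m) is already established, so O(~q).
Premise 6 is O(~q → ~p); since O(~q), deontic closure gives O(~p).
Premise 9 is O(~d → p); contrapositively O(~p → d). Since O(~p) holds, K gives O(d).
Premise 11 is O(d → ~n); since O(d), deontic closure gives O(~n).
Premises 1, 4, 7 do not contribute to this derivation.
So O(~n) follows.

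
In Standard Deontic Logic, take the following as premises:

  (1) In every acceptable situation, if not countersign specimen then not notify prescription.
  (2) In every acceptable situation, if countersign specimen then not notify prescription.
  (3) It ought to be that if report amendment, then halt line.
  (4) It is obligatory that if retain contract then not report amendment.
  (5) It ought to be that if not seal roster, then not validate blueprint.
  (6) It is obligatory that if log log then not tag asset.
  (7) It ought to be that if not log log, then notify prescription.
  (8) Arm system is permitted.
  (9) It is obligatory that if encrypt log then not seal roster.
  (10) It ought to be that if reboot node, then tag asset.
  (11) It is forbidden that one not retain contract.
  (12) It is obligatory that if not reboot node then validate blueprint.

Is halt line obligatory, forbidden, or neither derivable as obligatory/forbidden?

Premise 3 is O(report_amendment → halt_line), but O(report_amendment) is not derivable from the premises, so it does not yield O(halt_line).
No premise or chain of K-axiom applications forces O(halt_line), and none forces O(¬halt_line). So halt_line is neither obligatory nor forbidden under these norms.

Neither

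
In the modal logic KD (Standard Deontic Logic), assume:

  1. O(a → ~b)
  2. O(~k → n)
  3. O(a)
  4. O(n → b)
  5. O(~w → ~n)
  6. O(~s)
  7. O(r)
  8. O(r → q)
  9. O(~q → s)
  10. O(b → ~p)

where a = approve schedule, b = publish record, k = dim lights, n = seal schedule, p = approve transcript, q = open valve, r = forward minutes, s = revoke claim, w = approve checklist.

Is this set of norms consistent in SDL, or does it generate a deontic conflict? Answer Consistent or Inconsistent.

Consistent

Premise 9 is O(~q → s), but O(~q) is not derivable from the premises, so it does not yield O(s).
So O(s) is not derivable, and the apparent clash with O(~s) does not arise.
A world satisfying every obligation exists (e.g. a=true, b=false, k=true, n=false, p=false, q=true, r=true, s=false, w=false); no atom is both obligatory and forbidden, so the set is consistent.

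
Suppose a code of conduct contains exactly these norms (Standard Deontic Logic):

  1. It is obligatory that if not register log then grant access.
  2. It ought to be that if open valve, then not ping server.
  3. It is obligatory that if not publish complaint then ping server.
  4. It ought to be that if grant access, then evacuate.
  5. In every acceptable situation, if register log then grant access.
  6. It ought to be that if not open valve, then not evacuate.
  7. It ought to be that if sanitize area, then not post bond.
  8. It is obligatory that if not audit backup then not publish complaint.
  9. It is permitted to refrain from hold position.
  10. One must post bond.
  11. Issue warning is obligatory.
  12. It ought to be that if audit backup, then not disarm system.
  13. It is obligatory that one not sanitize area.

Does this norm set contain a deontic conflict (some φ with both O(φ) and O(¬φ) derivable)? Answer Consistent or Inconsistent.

Consistent

Premise 7 is O(sanitize_area → ¬post_bond), but O(sanitize_area) is not derivable from the premises, so it does not yield O(¬post_bond).
So O(¬post_bond) is not derivable, and the apparent clash with O(post_bond) does not arise.
A world satisfying every obligation exists (e.g. audit_backup=true, disarm_system=false, evacuate=true, grant_access=true, hold_position=false, issue_warning=true, open_valve=true, ping_server=false, post_bond=true, publish_complaint=true, register_log=false, sanitize_area=false); no atom is both obligatory and forbidden, so the set is consistent.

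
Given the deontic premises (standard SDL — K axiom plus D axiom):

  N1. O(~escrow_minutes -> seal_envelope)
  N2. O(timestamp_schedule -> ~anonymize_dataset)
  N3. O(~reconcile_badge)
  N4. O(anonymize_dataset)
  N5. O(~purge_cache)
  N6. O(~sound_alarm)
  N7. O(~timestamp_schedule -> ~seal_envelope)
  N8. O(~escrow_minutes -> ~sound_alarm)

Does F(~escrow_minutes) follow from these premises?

Yes

From premise 4 we have O(anonymize_dataset).
Premise 2 is O(timestamp_schedule -> ~anonymize_dataset); contrapositively O(anonymize_dataset -> ~timestamp_schedule). Since O(anonymize_dataset) holds, K gives O(~timestamp_schedule).
Premise 7 is O(~timestamp_schedule -> ~seal_envelope); since O(~timestamp_schedule), deontic closure gives O(~seal_envelope).
Premise 1 is O(~escrow_minutes -> seal_envelope); contrapositively O(~seal_envelope -> escrow_minutes). Since O(~seal_envelope) holds, K gives O(escrow_minutes).
Premises 3, 5, 6, 8 do not contribute to this derivation.
So O(escrow_minutes) holds, i.e. F(~escrow_minutes). The claim follows.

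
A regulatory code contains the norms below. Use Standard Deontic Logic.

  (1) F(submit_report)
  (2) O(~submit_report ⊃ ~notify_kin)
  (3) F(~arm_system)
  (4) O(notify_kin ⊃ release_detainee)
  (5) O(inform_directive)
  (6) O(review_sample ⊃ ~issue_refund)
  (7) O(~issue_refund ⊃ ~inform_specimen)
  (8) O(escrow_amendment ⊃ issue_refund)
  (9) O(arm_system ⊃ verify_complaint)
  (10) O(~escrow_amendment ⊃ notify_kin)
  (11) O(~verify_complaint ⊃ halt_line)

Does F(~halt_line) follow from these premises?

No

Premise 11 is O(~verify_complaint ⊃ halt_line), but O(~verify_complaint) is not derivable from the premises, so it does not yield O(halt_line).
No other premise forces O(halt_line). An ideal world satisfying every premise can still have ~halt_line true, so F(~halt_line) is not derivable.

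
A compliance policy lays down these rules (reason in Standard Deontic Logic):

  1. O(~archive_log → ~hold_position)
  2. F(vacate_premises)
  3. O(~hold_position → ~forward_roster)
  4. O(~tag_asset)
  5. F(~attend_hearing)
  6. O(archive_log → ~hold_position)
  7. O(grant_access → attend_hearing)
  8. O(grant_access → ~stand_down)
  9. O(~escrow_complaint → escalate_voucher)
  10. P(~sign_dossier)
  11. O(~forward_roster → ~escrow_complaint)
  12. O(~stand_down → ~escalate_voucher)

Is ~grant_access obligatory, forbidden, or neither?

Premises 1 and 6 cover both cases: O(~archive_log → ~hold_position) and O(archive_log → ~hold_position). Since ~archive_log ∨ archive_log is a tautology, O(~hold_position) follows.
Applying K to premise 3 (O(~hold_position → ~forward_roster)) and O(~hold_position) yields O(~forward_roster).
From O(~forward_roster) and premise 11, O(~forward_roster → ~escrow_complaint), we obtain O(~escrow_complaint).
Applying K to premise 9 (O(~escrow_complaint → escalate_voucher)) and O(~escrow_complaint) yields O(escalate_voucher).
Premise 12 is O(~stand_down → ~escalate_voucher); contrapositively O(escalate_voucher → stand_down). Since O(escalate_voucher) holds, K gives O(stand_down).
The contrapositive of premise 8 (O(grant_access → ~stand_down)) is O(stand_down → ~grant_access), and O(stand_down) is already established, so O(~grant_access).
Premises 2, 4, 5, 7, 10 do not contribute to this derivation.
Hence ~grant_access is obligatory.

Obligatory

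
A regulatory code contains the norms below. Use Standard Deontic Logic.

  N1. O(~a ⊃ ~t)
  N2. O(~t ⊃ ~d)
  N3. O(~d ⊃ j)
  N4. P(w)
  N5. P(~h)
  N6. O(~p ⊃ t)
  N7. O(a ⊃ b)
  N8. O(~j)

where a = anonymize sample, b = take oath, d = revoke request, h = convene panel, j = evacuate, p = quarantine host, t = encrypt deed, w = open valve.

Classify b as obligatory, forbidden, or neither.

From premise 8 we have O(~j).
The contrapositive of premise 3 (O(~d ⊃ j)) is O(~j ⊃ d), and O(~j) is already established, so O(d).
The contrapositive of premise 2 (O(~t ⊃ ~d)) is O(d ⊃ t), and O(d) is already established, so O(t).
Premise 1 is O(~a ⊃ ~t); contrapositively O(t ⊃ a). Since O(t) holds, K gives O(a).
Premise 7 is O(a ⊃ b); since O(a), deontic closure gives O(b).
Premises 4, 5, 6 do not contribute to this derivation.
Hence b is obligatory.

Obligatory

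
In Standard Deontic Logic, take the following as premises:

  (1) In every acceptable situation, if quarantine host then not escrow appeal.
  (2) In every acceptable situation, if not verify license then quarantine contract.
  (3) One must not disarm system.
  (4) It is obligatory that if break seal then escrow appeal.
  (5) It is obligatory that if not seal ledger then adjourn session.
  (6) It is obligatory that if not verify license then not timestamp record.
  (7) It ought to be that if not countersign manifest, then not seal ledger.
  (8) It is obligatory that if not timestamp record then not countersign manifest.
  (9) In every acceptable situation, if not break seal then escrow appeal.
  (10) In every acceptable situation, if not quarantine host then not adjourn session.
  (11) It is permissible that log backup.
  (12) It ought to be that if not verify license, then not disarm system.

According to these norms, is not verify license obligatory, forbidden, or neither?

Forbidden

By case analysis on break_seal: premise 4 gives O(break_seal → escrow_appeal) and premise 9 gives O(¬break_seal → escrow_appeal), so O(escrow_appeal) either way.
The contrapositive of premise 1 (O(quarantine_host → ¬escrow_appeal)) is O(escrow_appeal → ¬quarantine_host), and O(escrow_appeal) is already established, so O(¬quarantine_host).
Applying K to premise 10 (O(¬quarantine_host → ¬adjourn_session)) and O(¬quarantine_host) yields O(¬adjourn_session).
Premise 5, O(¬seal_ledger → adjourn_session), contraposes to O(¬adjourn_session → seal_ledger); with O(¬adjourn_session) we get O(seal_ledger).
Premise 7, O(¬countersign_manifest → ¬seal_ledger), contraposes to O(seal_ledger → countersign_manifest); with O(seal_ledger) we get O(countersign_manifest).
Premise 8, O(¬timestamp_record → ¬countersign_manifest), contraposes to O(countersign_manifest → timestamp_record); with O(countersign_manifest) we get O(timestamp_record).
Premise 6, O(¬verify_license → ¬timestamp_record), contraposes to O(timestamp_record → verify_license); with O(timestamp_record) we get O(verify_license).
Premises 2, 3, 11, 12 do not contribute to this derivation.
Thus O(verify_license), which is F(¬verify_license): ¬verify_license is forbidden.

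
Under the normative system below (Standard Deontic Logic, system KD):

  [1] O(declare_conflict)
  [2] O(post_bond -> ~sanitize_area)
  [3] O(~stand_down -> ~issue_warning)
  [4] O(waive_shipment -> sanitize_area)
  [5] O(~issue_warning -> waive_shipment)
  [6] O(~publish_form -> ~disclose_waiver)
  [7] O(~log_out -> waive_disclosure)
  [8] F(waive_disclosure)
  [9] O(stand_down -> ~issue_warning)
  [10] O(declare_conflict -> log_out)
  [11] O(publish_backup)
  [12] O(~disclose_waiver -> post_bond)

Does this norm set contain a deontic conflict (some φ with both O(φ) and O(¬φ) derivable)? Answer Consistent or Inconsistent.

Consistent

Premise 7 is O(~log_out -> waive_disclosure), but O(~log_out) is not derivable from the premises, so it does not yield O(waive_disclosure).
So O(waive_disclosure) is not derivable, and the apparent clash with O(~waive_disclosure) does not arise.
A world satisfying every obligation exists (e.g. declare_conflict=true, disclose_waiver=true, issue_warning=false, log_out=true, post_bond=false, publish_backup=true, publish_form=true, sanitize_area=true, stand_down=false, waive_disclosure=false, waive_shipment=true); no atom is both obligatory and forbidden, so the set is consistent.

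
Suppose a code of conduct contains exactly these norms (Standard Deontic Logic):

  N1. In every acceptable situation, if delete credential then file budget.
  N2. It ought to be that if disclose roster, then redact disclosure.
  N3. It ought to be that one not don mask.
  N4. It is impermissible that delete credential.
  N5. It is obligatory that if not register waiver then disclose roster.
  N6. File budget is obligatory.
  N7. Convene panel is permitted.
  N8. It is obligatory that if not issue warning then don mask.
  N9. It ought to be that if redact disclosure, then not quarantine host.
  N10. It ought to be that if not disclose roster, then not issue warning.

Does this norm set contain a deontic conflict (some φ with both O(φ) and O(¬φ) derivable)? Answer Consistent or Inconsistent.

Premise 1 is O(delete_credential → file_budget); even if O(file_budget) held, inferring O(delete_credential) would be affirming the consequent — invalid.
So O(delete_credential) is not derivable, and the apparent clash with O(¬delete_credential) does not arise.
A world satisfying every obligation exists (e.g. convene_panel=false, delete_credential=false, disclose_roster=true, don_mask=false, file_budget=true, issue_warning=true, quarantine_host=false, redact_disclosure=true, register_waiver=false); no atom is both obligatory and forbidden, so the set is consistent.

Consistent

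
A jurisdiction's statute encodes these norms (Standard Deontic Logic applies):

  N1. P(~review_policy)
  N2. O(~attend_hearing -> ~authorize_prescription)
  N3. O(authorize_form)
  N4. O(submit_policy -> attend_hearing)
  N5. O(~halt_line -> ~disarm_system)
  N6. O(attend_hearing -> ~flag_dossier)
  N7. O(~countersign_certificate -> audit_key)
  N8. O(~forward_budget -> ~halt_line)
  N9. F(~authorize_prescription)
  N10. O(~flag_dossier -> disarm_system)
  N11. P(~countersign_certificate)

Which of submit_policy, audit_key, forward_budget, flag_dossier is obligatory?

forward_budget

Premise 9 is F(~authorize_prescription), i.e. O(authorize_prescription).
The contrapositive of premise 2 (O(~attend_hearing -> ~authorize_prescription)) is O(authorize_prescription -> attend_hearing), and O(authorize_prescription) is already established, so O(attend_hearing).
With premise 6, O(attend_hearing -> ~flag_dossier), the K-axiom yields O(~flag_dossier).
With premise 10, O(~flag_dossier -> disarm_system), the K-axiom yields O(disarm_system).
Premise 5, O(~halt_line -> ~disarm_system), contraposes to O(disarm_system -> halt_line); with O(disarm_system) we get O(halt_line).
Premise 8 is O(~forward_budget -> ~halt_line); contrapositively O(halt_line -> forward_budget). Since O(halt_line) holds, K gives O(forward_budget).
So O(forward_budget) holds — forward_budget is obligatory. None of the other listed options is made obligatory by any chain of premises.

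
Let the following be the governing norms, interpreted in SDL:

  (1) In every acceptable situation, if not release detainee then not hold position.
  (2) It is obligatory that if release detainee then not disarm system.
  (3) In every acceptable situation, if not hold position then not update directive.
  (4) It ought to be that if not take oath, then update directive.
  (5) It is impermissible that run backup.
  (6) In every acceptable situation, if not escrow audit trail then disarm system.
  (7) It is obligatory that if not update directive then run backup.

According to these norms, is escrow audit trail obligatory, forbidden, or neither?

Obligatory

Premise 5, F(run_backup), is equivalent to O(¬run_backup).
Premise 7 is O(¬update_directive → run_backup); contrapositively O(¬run_backup → update_directive). Since O(¬run_backup) holds, K gives O(update_directive).
Premise 3, O(¬hold_position → ¬update_directive), contraposes to O(update_directive → hold_position); with O(update_directive) we get O(hold_position).
Premise 1, O(¬release_detainee → ¬hold_position), contraposes to O(hold_position → release_detainee); with O(hold_position) we get O(release_detainee).
Premise 2 is O(release_detainee → ¬disarm_system); since O(release_detainee), deontic closure gives O(¬disarm_system).
Premise 6, O(¬escrow_audit_trail → disarm_system), contraposes to O(¬disarm_system → escrow_audit_trail); with O(¬disarm_system) we get O(escrow_audit_trail).
Premise 4 does not contribute to this derivation.
Hence escrow_audit_trail is obligatory.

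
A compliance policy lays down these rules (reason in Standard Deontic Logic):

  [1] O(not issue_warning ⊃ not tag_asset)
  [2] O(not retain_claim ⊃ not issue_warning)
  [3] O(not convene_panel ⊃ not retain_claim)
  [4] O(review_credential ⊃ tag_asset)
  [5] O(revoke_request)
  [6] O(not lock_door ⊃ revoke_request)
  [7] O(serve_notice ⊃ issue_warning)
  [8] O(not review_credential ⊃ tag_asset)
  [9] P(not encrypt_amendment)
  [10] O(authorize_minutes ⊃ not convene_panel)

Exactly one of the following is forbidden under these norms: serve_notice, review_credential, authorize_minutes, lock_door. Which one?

authorize_minutes

Premises 8 and 4 cover both cases: O(not review_credential ⊃ tag_asset) and O(review_credential ⊃ tag_asset). Since not review_credential ∨ review_credential is a tautology, O(tag_asset) follows.
The contrapositive of premise 1 (O(not issue_warning ⊃ not tag_asset)) is O(tag_asset ⊃ issue_warning), and O(tag_asset) is already established, so O(issue_warning).
The contrapositive of premise 2 (O(not retain_claim ⊃ not issue_warning)) is O(issue_warning ⊃ retain_claim), and O(issue_warning) is already established, so O(retain_claim).
The contrapositive of premise 3 (O(not convene_panel ⊃ not retain_claim)) is O(retain_claim ⊃ convene_panel), and O(retain_claim) is already established, so O(convene_panel).
Premise 10 is O(authorize_minutes ⊃ not convene_panel); contrapositively O(convene_panel ⊃ not authorize_minutes). Since O(convene_panel) holds, K gives O(not authorize_minutes).
So O(not authorize_minutes) holds, i.e. authorize_minutes is forbidden. None of the other listed options is forbidden under the premises.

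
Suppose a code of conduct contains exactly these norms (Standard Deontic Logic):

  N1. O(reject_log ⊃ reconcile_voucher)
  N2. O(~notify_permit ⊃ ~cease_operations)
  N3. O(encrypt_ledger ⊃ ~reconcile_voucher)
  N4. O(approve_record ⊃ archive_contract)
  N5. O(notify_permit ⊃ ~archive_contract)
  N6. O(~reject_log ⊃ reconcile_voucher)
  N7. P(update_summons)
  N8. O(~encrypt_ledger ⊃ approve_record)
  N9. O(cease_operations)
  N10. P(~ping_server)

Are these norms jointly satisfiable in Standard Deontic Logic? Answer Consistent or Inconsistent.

Inconsistent

Premises 1 and 6 are O(reject_log ⊃ reconcile_voucher) and O(~reject_log ⊃ reconcile_voucher); every ideal world satisfies reject_log or ~reject_log, so in either case reconcile_voucher holds — hence O(reconcile_voucher).
Premise 3, O(encrypt_ledger ⊃ ~reconcile_voucher), contraposes to O(reconcile_voucher ⊃ ~encrypt_ledger); with O(reconcile_voucher) we get O(~encrypt_ledger).
Applying K to premise 8 (O(~encrypt_ledger ⊃ approve_record)) and O(~encrypt_ledger) yields O(approve_record).
Premise 4 is O(approve_record ⊃ archive_contract); since O(approve_record), deontic closure gives O(archive_contract).
Premise 5, O(notify_permit ⊃ ~archive_contract), contraposes to O(archive_contract ⊃ ~notify_permit); with O(archive_contract) we get O(~notify_permit).
From O(~notify_permit) and premise 2, O(~notify_permit ⊃ ~cease_operations), we obtain O(~cease_operations).
However, premise 9 gives O(cease_operations).
We now have both O(~cease_operations) and O(cease_operations) — cease_operations is simultaneously obligatory and forbidden, violating the D-axiom.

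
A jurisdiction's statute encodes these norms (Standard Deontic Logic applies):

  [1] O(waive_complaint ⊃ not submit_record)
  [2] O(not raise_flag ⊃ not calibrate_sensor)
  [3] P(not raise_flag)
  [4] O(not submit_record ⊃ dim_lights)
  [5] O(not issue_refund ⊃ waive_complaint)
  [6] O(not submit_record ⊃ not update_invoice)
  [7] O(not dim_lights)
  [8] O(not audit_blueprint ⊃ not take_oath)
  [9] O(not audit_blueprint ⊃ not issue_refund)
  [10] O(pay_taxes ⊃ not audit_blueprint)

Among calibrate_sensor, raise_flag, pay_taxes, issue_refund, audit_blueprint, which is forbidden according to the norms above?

From premise 7 we have O(not dim_lights).
Premise 4, O(not submit_record ⊃ dim_lights), contraposes to O(not dim_lights ⊃ submit_record); with O(not dim_lights) we get O(submit_record).
Premise 1 is O(waive_complaint ⊃ not submit_record); contrapositively O(submit_record ⊃ not waive_complaint). Since O(submit_record) holds, K gives O(not waive_complaint).
The contrapositive of premise 5 (O(not issue_refund ⊃ waive_complaint)) is O(not waive_complaint ⊃ issue_refund), and O(not waive_complaint) is already established, so O(issue_refund).
The contrapositive of premise 9 (O(not audit_blueprint ⊃ not issue_refund)) is O(issue_refund ⊃ audit_blueprint), and O(issue_refund) is already established, so O(audit_blueprint).
Premise 10 is O(pay_taxes ⊃ not audit_blueprint); contrapositively O(audit_blueprint ⊃ not pay_taxes). Since O(audit_blueprint) holds, K gives O(not pay_taxes).
So O(not pay_taxes) holds, i.e. pay_taxes is forbidden. None of the other listed options is forbidden under the premises.

pay_taxes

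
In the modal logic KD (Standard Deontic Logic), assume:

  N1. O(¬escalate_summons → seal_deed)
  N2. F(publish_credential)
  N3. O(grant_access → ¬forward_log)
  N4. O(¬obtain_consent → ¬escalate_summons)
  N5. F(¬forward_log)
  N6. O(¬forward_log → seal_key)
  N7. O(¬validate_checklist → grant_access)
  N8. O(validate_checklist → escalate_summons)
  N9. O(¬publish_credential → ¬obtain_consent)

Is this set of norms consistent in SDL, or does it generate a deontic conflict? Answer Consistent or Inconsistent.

Inconsistent

Premise 5 is F(¬forward_log), i.e. O(forward_log).
Premise 3, O(grant_access → ¬forward_log), contraposes to O(forward_log → ¬grant_access); with O(forward_log) we get O(¬grant_access).
The contrapositive of premise 7 (O(¬validate_checklist → grant_access)) is O(¬grant_access → validate_checklist), and O(¬grant_access) is already established, so O(validate_checklist).
Applying K to premise 8 (O(validate_checklist → escalate_summons)) and O(validate_checklist) yields O(escalate_summons).
The contrapositive of premise 4 (O(¬obtain_consent → ¬escalate_summons)) is O(escalate_summons → obtain_consent), and O(escalate_summons) is already established, so O(obtain_consent).
The contrapositive of premise 9 (O(¬publish_credential → ¬obtain_consent)) is O(obtain_consent → publish_credential), and O(obtain_consent) is already established, so O(publish_credential).
However, F(publish_credential) at premise 2 amounts to O(¬publish_credential).
We now have both O(publish_credential) and O(¬publish_credential) — publish_credential is simultaneously obligatory and forbidden, violating the D-axiom.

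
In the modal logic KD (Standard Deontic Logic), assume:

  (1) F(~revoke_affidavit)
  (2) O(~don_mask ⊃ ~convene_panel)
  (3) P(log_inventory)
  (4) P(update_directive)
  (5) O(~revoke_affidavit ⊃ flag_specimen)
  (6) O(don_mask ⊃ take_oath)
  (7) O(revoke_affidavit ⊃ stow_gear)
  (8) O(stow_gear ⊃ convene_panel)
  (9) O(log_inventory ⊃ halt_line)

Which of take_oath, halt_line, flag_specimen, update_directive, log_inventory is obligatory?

take_oath

F(~revoke_affidavit) at premise 1 means O(revoke_affidavit).
Premise 7 is O(revoke_affidavit ⊃ stow_gear); since O(revoke_affidavit), deontic closure gives O(stow_gear).
From O(stow_gear) and premise 8, O(stow_gear ⊃ convene_panel), we obtain O(convene_panel).
The contrapositive of premise 2 (O(~don_mask ⊃ ~convene_panel)) is O(convene_panel ⊃ don_mask), and O(convene_panel) is already established, so O(don_mask).
Premise 6 is O(don_mask ⊃ take_oath); since O(don_mask), deontic closure gives O(take_oath).
So O(take_oath) holds — take_oath is obligatory. None of the other listed options is made obligatory by any chain of premises.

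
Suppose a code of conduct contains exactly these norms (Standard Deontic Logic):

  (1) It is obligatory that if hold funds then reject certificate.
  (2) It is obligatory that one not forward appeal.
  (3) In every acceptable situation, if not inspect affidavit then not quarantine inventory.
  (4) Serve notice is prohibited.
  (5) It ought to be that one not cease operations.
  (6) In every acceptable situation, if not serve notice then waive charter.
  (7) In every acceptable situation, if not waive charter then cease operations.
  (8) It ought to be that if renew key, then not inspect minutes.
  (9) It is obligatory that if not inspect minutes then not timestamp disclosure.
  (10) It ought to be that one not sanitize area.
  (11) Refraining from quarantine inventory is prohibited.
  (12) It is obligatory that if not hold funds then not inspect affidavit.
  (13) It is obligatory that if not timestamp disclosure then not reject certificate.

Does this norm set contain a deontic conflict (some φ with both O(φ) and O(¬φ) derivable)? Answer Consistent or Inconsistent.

Premise 7 is O(¬waive_charter → cease_operations), but O(¬waive_charter) is not derivable from the premises, so it does not yield O(cease_operations).
So O(cease_operations) is not derivable, and the apparent clash with O(¬cease_operations) does not arise.
A world satisfying every obligation exists (e.g. cease_operations=false, forward_appeal=false, hold_funds=true, inspect_affidavit=true, inspect_minutes=true, quarantine_inventory=true, reject_certificate=true, renew_key=false, sanitize_area=false, serve_notice=false, timestamp_disclosure=true, waive_charter=true); no atom is both obligatory and forbidden, so the set is consistent.

Consistent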